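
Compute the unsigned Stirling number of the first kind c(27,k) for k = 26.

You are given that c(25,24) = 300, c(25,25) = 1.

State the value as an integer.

i=26: T(26,25)=300+25·1=325 | T(26,26)=1+25·0=1
i=27: T(27,26)=325+26·1=351
Read c(27,26) = 351.

351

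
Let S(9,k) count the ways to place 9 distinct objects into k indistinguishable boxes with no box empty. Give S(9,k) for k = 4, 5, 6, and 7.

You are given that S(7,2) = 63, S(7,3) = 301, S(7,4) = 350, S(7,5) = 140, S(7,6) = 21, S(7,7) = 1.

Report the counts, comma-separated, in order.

r8: T_8,3=3×301+63=966; T_8,4=4×350+301=1701; T_8,5=5×140+350=1050; T_8,6=6×21+140=266; T_8,7=7×1+21=28
r9: T_9,4=4×1701+966=7770; T_9,5=5×1050+1701=6951; T_9,6=6×266+1050=2646; T_9,7=7×28+266=462
Read S(9,4) = 7770, S(9,5) = 6951, S(9,6) = 2646, S(9,7) = 462.

7770, 6951, 2646, 462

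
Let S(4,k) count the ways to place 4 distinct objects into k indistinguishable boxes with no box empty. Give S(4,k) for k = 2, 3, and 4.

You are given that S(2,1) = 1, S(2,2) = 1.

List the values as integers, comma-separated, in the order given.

7, 6, 1

i=3: T(3,1)=0+1·1=1 | T(3,2)=1+2·1=3 | T(3,3)=1+3·0=1
i=4: T(4,2)=1+2·3=7 | T(4,3)=3+3·1=6 | T(4,4)=1+4·0=1
Read S(4,2) = 7, S(4,3) = 6, S(4,4) = 1.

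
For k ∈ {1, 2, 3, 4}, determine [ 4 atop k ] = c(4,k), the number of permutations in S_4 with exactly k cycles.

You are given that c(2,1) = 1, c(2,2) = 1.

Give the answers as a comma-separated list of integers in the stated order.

@3  (3,1):1·2+0→2, (3,2):1·2+1→3, (3,3):0·2+1→1
@4  (4,1):2·3+0→6, (4,2):3·3+2→11, (4,3):1·3+3→6, (4,4):0·3+1→1
Read c(4,1) = 6, c(4,2) = 11, c(4,3) = 6, c(4,4) = 1.

6, 11, 6, 1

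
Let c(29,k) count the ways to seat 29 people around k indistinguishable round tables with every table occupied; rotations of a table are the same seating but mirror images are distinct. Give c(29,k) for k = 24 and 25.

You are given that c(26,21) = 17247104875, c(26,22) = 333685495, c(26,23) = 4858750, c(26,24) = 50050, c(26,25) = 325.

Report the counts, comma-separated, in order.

[27] T[27,22]:26*333685495+17247104875=25922927745 · T[27,23]:26*4858750+333685495=460012995 · T[27,24]:26*50050+4858750=6160050 · T[27,25]:26*325+50050=58500
[28] T[28,23]:27*460012995+25922927745=38343278610 · T[28,24]:27*6160050+460012995=626334345 · T[28,25]:27*58500+6160050=7739550
[29] T[29,24]:28*626334345+38343278610=55880640270 · T[29,25]:28*7739550+626334345=843041745
Read c(29,24) = 55880640270, c(29,25) = 843041745.

55880640270, 843041745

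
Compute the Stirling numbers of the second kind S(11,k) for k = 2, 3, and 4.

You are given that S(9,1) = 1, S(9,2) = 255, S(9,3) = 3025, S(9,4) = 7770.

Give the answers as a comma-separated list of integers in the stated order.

1023, 28501, 145750

[10] T[10,1]:1*1+0=1 · T[10,2]:2*255+1=511 · T[10,3]:3*3025+255=9330 · T[10,4]:4*7770+3025=34105
[11] T[11,2]:2*511+1=1023 · T[11,3]:3*9330+511=28501 · T[11,4]:4*34105+9330=145750
Read S(11,2) = 1023, S(11,3) = 28501, S(11,4) = 145750.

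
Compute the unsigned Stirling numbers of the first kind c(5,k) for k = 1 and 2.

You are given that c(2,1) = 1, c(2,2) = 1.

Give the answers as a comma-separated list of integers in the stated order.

i=3: T(3,1)=0+2·1=2 | T(3,2)=1+2·1=3
i=4: T(4,1)=0+3·2=6 | T(4,2)=2+3·3=11
i=5: T(5,1)=0+4·6=24 | T(5,2)=6+4·11=50
Read c(5,1) = 24, c(5,2) = 50.

24, 50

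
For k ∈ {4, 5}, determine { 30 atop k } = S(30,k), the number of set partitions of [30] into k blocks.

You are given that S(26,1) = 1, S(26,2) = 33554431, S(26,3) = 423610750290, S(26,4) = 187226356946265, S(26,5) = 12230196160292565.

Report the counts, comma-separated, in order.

r27: T_27,1=1×1+0=1; T_27,2=2×33554431+1=67108863; T_27,3=3×423610750290+33554431=1270865805301; T_27,4=4×187226356946265+423610750290=749329038535350; T_27,5=5×12230196160292565+187226356946265=61338207158409090
r28: T_28,2=2×67108863+1=134217727; T_28,3=3×1270865805301+67108863=3812664524766; T_28,4=4×749329038535350+1270865805301=2998587019946701; T_28,5=5×61338207158409090+749329038535350=307440364830580800
r29: T_29,3=3×3812664524766+134217727=11438127792025; T_29,4=4×2998587019946701+3812664524766=11998160744311570; T_29,5=5×307440364830580800+2998587019946701=1540200411172850701
r30: T_30,4=4×11998160744311570+11438127792025=48004081105038305; T_30,5=5×1540200411172850701+11998160744311570=7713000216608565075
Read S(30,4) = 48004081105038305, S(30,5) = 7713000216608565075.

48004081105038305, 7713000216608565075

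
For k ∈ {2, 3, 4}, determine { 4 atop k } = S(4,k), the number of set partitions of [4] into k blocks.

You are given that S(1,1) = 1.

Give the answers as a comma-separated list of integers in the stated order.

i=2: T(2,1)=0+1·1=1 | T(2,2)=1+2·0=1
i=3: T(3,1)=0+1·1=1 | T(3,2)=1+2·1=3 | T(3,3)=1+3·0=1
i=4: T(4,2)=1+2·3=7 | T(4,3)=3+3·1=6 | T(4,4)=1+4·0=1
Read S(4,2) = 7, S(4,3) = 6, S(4,4) = 1.

7, 6, 1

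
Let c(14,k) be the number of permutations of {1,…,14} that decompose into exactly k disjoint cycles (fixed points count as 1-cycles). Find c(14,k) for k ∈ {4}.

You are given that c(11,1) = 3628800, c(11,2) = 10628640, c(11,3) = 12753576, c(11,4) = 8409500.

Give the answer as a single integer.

20313753096

r12: T_12,2=11×10628640+3628800=120543840; T_12,3=11×12753576+10628640=150917976; T_12,4=11×8409500+12753576=105258076
r13: T_13,3=12×150917976+120543840=1931559552; T_13,4=12×105258076+150917976=1414014888
r14: T_14,4=13×1414014888+1931559552=20313753096
Read c(14,4) = 20313753096.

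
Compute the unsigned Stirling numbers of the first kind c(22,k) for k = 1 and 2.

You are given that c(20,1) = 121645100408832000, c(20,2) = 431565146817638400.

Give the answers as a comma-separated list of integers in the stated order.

r21: T_21,1=20×121645100408832000+0=2432902008176640000; T_21,2=20×431565146817638400+121645100408832000=8752948036761600000
r22: T_22,1=21×2432902008176640000+0=51090942171709440000; T_22,2=21×8752948036761600000+2432902008176640000=186244810780170240000
Read c(22,1) = 51090942171709440000, c(22,2) = 186244810780170240000.

51090942171709440000, 186244810780170240000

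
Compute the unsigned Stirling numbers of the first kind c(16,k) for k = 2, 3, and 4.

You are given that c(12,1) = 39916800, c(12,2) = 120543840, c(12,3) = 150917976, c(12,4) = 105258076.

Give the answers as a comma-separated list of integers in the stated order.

4339163001600, 6165817614720, 5056995703824

row 13: T[13][1]=12·39916800+0=479001600  T[13][2]=12·120543840+39916800=1486442880  T[13][3]=12·150917976+120543840=1931559552  T[13][4]=12·105258076+150917976=1414014888
row 14: T[14][1]=13·479001600+0=6227020800  T[14][2]=13·1486442880+479001600=19802759040  T[14][3]=13·1931559552+1486442880=26596717056  T[14][4]=13·1414014888+1931559552=20313753096
row 15: T[15][1]=14·6227020800+0=87178291200  T[15][2]=14·19802759040+6227020800=283465647360  T[15][3]=14·26596717056+19802759040=392156797824  T[15][4]=14·20313753096+26596717056=310989260400
row 16: T[16][2]=15·283465647360+87178291200=4339163001600  T[16][3]=15·392156797824+283465647360=6165817614720  T[16][4]=15·310989260400+392156797824=5056995703824
Read c(16,2) = 4339163001600, c(16,3) = 6165817614720, c(16,4) = 5056995703824.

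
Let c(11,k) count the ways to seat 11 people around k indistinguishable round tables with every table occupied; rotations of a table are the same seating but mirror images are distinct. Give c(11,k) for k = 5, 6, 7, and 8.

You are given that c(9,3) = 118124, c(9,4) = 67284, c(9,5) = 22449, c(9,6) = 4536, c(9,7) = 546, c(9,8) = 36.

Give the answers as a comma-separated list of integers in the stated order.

3416930, 902055, 157773, 18150

i=10: T(10,4)=118124+9·67284=723680 | T(10,5)=67284+9·22449=269325 | T(10,6)=22449+9·4536=63273 | T(10,7)=4536+9·546=9450 | T(10,8)=546+9·36=870
i=11: T(11,5)=723680+10·269325=3416930 | T(11,6)=269325+10·63273=902055 | T(11,7)=63273+10·9450=157773 | T(11,8)=9450+10·870=18150
Read c(11,5) = 3416930, c(11,6) = 902055, c(11,7) = 157773, c(11,8) = 18150.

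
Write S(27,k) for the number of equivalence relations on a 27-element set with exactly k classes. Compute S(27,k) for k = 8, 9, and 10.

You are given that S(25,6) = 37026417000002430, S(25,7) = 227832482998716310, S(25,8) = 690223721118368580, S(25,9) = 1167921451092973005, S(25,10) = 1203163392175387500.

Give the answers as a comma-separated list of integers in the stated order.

47628831813556336200, 106563273280541795575, 143197070509423605675

i=26: T(26,7)=37026417000002430+7·227832482998716310=1631853797991016600 | T(26,8)=227832482998716310+8·690223721118368580=5749622251945664950 | T(26,9)=690223721118368580+9·1167921451092973005=11201516780955125625 | T(26,10)=1167921451092973005+10·1203163392175387500=13199555372846848005
i=27: T(27,8)=1631853797991016600+8·5749622251945664950=47628831813556336200 | T(27,9)=5749622251945664950+9·11201516780955125625=106563273280541795575 | T(27,10)=11201516780955125625+10·13199555372846848005=143197070509423605675
Read S(27,8) = 47628831813556336200, S(27,9) = 106563273280541795575, S(27,10) = 143197070509423605675.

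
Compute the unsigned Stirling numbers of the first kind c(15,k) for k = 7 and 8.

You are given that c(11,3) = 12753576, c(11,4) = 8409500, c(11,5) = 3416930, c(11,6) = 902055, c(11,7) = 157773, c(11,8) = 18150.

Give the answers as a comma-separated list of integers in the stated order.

row 12: T[12][4]=11·8409500+12753576=105258076  T[12][5]=11·3416930+8409500=45995730  T[12][6]=11·902055+3416930=13339535  T[12][7]=11·157773+902055=2637558  T[12][8]=11·18150+157773=357423
row 13: T[13][5]=12·45995730+105258076=657206836  T[13][6]=12·13339535+45995730=206070150  T[13][7]=12·2637558+13339535=44990231  T[13][8]=12·357423+2637558=6926634
row 14: T[14][6]=13·206070150+657206836=3336118786  T[14][7]=13·44990231+206070150=790943153  T[14][8]=13·6926634+44990231=135036473
row 15: T[15][7]=14·790943153+3336118786=14409322928  T[15][8]=14·135036473+790943153=2681453775
Read c(15,7) = 14409322928, c(15,8) = 2681453775.

14409322928, 2681453775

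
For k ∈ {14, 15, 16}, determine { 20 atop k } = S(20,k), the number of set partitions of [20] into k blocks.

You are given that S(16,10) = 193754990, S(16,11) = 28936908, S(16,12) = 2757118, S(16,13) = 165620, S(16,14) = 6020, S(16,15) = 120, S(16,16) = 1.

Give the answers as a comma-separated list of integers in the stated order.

r17: T_17,11=11×28936908+193754990=512060978; T_17,12=12×2757118+28936908=62022324; T_17,13=13×165620+2757118=4910178; T_17,14=14×6020+165620=249900; T_17,15=15×120+6020=7820; T_17,16=16×1+120=136
r18: T_18,12=12×62022324+512060978=1256328866; T_18,13=13×4910178+62022324=125854638; T_18,14=14×249900+4910178=8408778; T_18,15=15×7820+249900=367200; T_18,16=16×136+7820=9996
r19: T_19,13=13×125854638+1256328866=2892439160; T_19,14=14×8408778+125854638=243577530; T_19,15=15×367200+8408778=13916778; T_19,16=16×9996+367200=527136
r20: T_20,14=14×243577530+2892439160=6302524580; T_20,15=15×13916778+243577530=452329200; T_20,16=16×527136+13916778=22350954
Read S(20,14) = 6302524580, S(20,15) = 452329200, S(20,16) = 22350954.

6302524580, 452329200, 22350954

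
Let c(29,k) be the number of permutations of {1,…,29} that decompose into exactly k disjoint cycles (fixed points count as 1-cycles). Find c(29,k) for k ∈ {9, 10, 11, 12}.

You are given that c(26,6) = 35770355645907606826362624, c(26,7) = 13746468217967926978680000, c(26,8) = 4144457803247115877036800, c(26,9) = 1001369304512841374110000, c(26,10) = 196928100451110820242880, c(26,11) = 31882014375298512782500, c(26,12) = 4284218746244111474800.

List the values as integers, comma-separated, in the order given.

29891934088703915048808047424, 6409259592413089839517170080, 1142413073615783087483702480, 170857232541629621904997080

row 27: T[27][7]=26·13746468217967926978680000+35770355645907606826362624=393178529313073708272042624  T[27][8]=26·4144457803247115877036800+13746468217967926978680000=121502371102392939781636800  T[27][9]=26·1001369304512841374110000+4144457803247115877036800=30180059720580991603896800  T[27][10]=26·196928100451110820242880+1001369304512841374110000=6121499916241722700424880  T[27][11]=26·31882014375298512782500+196928100451110820242880=1025860474208872152587880  T[27][12]=26·4284218746244111474800+31882014375298512782500=143271701777645411127300
row 28: T[28][8]=27·121502371102392939781636800+393178529313073708272042624=3673742549077683082376236224  T[28][9]=27·30180059720580991603896800+121502371102392939781636800=936363983558079713086850400  T[28][10]=27·6121499916241722700424880+30180059720580991603896800=195460557459107504515368560  T[28][11]=27·1025860474208872152587880+6121499916241722700424880=33819732719881270820297640  T[28][12]=27·143271701777645411127300+1025860474208872152587880=4894196422205298253024980
row 29: T[29][9]=28·936363983558079713086850400+3673742549077683082376236224=29891934088703915048808047424  T[29][10]=28·195460557459107504515368560+936363983558079713086850400=6409259592413089839517170080  T[29][11]=28·33819732719881270820297640+195460557459107504515368560=1142413073615783087483702480  T[29][12]=28·4894196422205298253024980+33819732719881270820297640=170857232541629621904997080
Read c(29,9) = 29891934088703915048808047424, c(29,10) = 6409259592413089839517170080, c(29,11) = 1142413073615783087483702480, c(29,12) = 170857232541629621904997080.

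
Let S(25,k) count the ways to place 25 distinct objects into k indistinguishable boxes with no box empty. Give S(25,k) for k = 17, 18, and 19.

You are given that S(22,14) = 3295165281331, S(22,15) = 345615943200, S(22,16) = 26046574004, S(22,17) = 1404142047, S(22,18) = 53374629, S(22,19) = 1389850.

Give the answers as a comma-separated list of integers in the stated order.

row 23: T[23][15]=15·345615943200+3295165281331=8479404429331  T[23][16]=16·26046574004+345615943200=762361127264  T[23][17]=17·1404142047+26046574004=49916988803  T[23][18]=18·53374629+1404142047=2364885369  T[23][19]=19·1389850+53374629=79781779
row 24: T[24][16]=16·762361127264+8479404429331=20677182465555  T[24][17]=17·49916988803+762361127264=1610949936915  T[24][18]=18·2364885369+49916988803=92484925445  T[24][19]=19·79781779+2364885369=3880739170
row 25: T[25][17]=17·1610949936915+20677182465555=48063331393110  T[25][18]=18·92484925445+1610949936915=3275678594925  T[25][19]=19·3880739170+92484925445=166218969675
Read S(25,17) = 48063331393110, S(25,18) = 3275678594925, S(25,19) = 166218969675.

48063331393110, 3275678594925, 166218969675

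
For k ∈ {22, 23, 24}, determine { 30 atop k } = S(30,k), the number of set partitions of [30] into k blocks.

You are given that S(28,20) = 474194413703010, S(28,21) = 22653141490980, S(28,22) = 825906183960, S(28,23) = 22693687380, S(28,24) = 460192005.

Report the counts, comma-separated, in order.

row 29: T[29][21]=21·22653141490980+474194413703010=949910385013590  T[29][22]=22·825906183960+22653141490980=40823077538100  T[29][23]=23·22693687380+825906183960=1347860993700  T[29][24]=24·460192005+22693687380=33738295500
row 30: T[30][22]=22·40823077538100+949910385013590=1848018090851790  T[30][23]=23·1347860993700+40823077538100=71823880393200  T[30][24]=24·33738295500+1347860993700=2157580085700
Read S(30,22) = 1848018090851790, S(30,23) = 71823880393200, S(30,24) = 2157580085700.

1848018090851790, 71823880393200, 2157580085700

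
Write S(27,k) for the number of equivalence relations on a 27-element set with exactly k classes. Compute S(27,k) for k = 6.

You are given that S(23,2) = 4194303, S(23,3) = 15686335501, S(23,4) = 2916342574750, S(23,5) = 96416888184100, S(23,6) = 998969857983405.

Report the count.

[24] T[24,3]:3*15686335501+4194303=47063200806 · T[24,4]:4*2916342574750+15686335501=11681056634501 · T[24,5]:5*96416888184100+2916342574750=485000783495250 · T[24,6]:6*998969857983405+96416888184100=6090236036084530
[25] T[25,4]:4*11681056634501+47063200806=46771289738810 · T[25,5]:5*485000783495250+11681056634501=2436684974110751 · T[25,6]:6*6090236036084530+485000783495250=37026417000002430
[26] T[26,5]:5*2436684974110751+46771289738810=12230196160292565 · T[26,6]:6*37026417000002430+2436684974110751=224595186974125331
[27] T[27,6]:6*224595186974125331+12230196160292565=1359801318005044551
Read S(27,6) = 1359801318005044551.

1359801318005044551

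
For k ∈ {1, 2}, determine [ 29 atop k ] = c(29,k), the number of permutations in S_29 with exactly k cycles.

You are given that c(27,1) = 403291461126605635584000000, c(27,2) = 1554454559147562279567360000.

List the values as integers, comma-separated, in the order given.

row 28: T[28][1]=27·403291461126605635584000000+0=10888869450418352160768000000  T[28][2]=27·1554454559147562279567360000+403291461126605635584000000=42373564558110787183902720000
row 29: T[29][1]=28·10888869450418352160768000000+0=304888344611713860501504000000  T[29][2]=28·42373564558110787183902720000+10888869450418352160768000000=1197348677077520393310044160000
Read c(29,1) = 304888344611713860501504000000, c(29,2) = 1197348677077520393310044160000.

304888344611713860501504000000, 1197348677077520393310044160000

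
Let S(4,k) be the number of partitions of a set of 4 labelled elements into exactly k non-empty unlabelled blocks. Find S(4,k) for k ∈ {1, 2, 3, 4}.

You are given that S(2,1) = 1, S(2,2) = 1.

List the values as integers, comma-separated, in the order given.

1, 7, 6, 1

r3: T_3,1=1×1+0=1; T_3,2=2×1+1=3; T_3,3=3×0+1=1
r4: T_4,1=1×1+0=1; T_4,2=2×3+1=7; T_4,3=3×1+3=6; T_4,4=4×0+1=1
Read S(4,1) = 1, S(4,2) = 7, S(4,3) = 6, S(4,4) = 1.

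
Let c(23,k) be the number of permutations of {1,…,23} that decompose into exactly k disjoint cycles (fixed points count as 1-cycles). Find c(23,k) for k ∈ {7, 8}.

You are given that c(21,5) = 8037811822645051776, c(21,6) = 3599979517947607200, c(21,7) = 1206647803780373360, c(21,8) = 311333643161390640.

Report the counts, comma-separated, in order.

r22: T_22,6=21×3599979517947607200+8037811822645051776=83637381699544802976; T_22,7=21×1206647803780373360+3599979517947607200=28939583397335447760; T_22,8=21×311333643161390640+1206647803780373360=7744654310169576800
r23: T_23,7=22×28939583397335447760+83637381699544802976=720308216440924653696; T_23,8=22×7744654310169576800+28939583397335447760=199321978221066137360
Read c(23,7) = 720308216440924653696, c(23,8) = 199321978221066137360.

720308216440924653696, 199321978221066137360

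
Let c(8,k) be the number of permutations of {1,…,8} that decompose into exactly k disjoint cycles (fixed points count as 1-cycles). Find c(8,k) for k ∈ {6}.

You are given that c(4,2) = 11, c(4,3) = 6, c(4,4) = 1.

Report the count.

r5: T_5,3=4×6+11=35; T_5,4=4×1+6=10; T_5,5=4×0+1=1
r6: T_6,4=5×10+35=85; T_6,5=5×1+10=15; T_6,6=5×0+1=1
r7: T_7,5=6×15+85=175; T_7,6=6×1+15=21
r8: T_8,6=7×21+175=322
Read c(8,6) = 322.

322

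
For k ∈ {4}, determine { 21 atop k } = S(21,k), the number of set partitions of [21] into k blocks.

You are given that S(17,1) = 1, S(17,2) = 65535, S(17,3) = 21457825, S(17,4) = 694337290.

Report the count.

181509070050

@18  (18,1):1·1+0→1, (18,2):65535·2+1→131071, (18,3):21457825·3+65535→64439010, (18,4):694337290·4+21457825→2798806985
@19  (19,2):131071·2+1→262143, (19,3):64439010·3+131071→193448101, (19,4):2798806985·4+64439010→11259666950
@20  (20,3):193448101·3+262143→580606446, (20,4):11259666950·4+193448101→45232115901
@21  (21,4):45232115901·4+580606446→181509070050
Read S(21,4) = 181509070050.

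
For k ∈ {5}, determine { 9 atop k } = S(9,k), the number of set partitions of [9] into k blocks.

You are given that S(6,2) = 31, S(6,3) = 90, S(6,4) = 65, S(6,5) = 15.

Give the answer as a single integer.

r7: T_7,3=3×90+31=301; T_7,4=4×65+90=350; T_7,5=5×15+65=140
r8: T_8,4=4×350+301=1701; T_8,5=5×140+350=1050
r9: T_9,5=5×1050+1701=6951
Read S(9,5) = 6951.

6951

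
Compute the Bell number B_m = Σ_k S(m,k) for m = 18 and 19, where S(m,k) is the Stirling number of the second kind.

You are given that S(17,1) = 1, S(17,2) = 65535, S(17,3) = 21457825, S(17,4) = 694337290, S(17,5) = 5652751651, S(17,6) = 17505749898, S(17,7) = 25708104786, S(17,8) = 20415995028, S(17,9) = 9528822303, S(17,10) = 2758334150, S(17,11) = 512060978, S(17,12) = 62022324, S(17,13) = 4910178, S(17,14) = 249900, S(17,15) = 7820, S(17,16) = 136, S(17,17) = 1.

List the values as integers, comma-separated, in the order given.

@18  (18,1):1·1+0→1, (18,2):65535·2+1→131071, (18,3):21457825·3+65535→64439010, (18,4):694337290·4+21457825→2798806985, (18,5):5652751651·5+694337290→28958095545, (18,6):17505749898·6+5652751651→110687251039, (18,7):25708104786·7+17505749898→197462483400, (18,8):20415995028·8+25708104786→189036065010, (18,9):9528822303·9+20415995028→106175395755, (18,10):2758334150·10+9528822303→37112163803, (18,11):512060978·11+2758334150→8391004908, (18,12):62022324·12+512060978→1256328866, (18,13):4910178·13+62022324→125854638, (18,14):249900·14+4910178→8408778, (18,15):7820·15+249900→367200, (18,16):136·16+7820→9996, (18,17):1·17+136→153, (18,18):0·18+1→1
@19  (19,1):1·1+0→1, (19,2):131071·2+1→262143, (19,3):64439010·3+131071→193448101, (19,4):2798806985·4+64439010→11259666950, (19,5):28958095545·5+2798806985→147589284710, (19,6):110687251039·6+28958095545→693081601779, (19,7):197462483400·7+110687251039→1492924634839, (19,8):189036065010·8+197462483400→1709751003480, (19,9):106175395755·9+189036065010→1144614626805, (19,10):37112163803·10+106175395755→477297033785, (19,11):8391004908·11+37112163803→129413217791, (19,12):1256328866·12+8391004908→23466951300, (19,13):125854638·13+1256328866→2892439160, (19,14):8408778·14+125854638→243577530, (19,15):367200·15+8408778→13916778, (19,16):9996·16+367200→527136, (19,17):153·17+9996→12597, (19,18):1·18+153→171, (19,19):0·19+1→1
B_18 = ΣS(18,k) = 1+131071+64439010+2798806985+28958095545+110687251039+197462483400+189036065010+106175395755+37112163803+8391004908+1256328866+125854638+8408778+367200+9996+153+1 = 682076806159
B_19 = ΣS(19,k) = 1+262143+193448101+11259666950+147589284710+693081601779+1492924634839+1709751003480+1144614626805+477297033785+129413217791+23466951300+2892439160+243577530+13916778+527136+12597+171+1 = 5832742205057

682076806159, 5832742205057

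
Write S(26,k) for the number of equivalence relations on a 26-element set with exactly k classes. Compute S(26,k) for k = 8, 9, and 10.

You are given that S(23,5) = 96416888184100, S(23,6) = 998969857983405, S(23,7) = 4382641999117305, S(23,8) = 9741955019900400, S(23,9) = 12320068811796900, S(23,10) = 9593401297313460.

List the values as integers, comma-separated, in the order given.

[24] T[24,6]:6*998969857983405+96416888184100=6090236036084530 · T[24,7]:7*4382641999117305+998969857983405=31677463851804540 · T[24,8]:8*9741955019900400+4382641999117305=82318282158320505 · T[24,9]:9*12320068811796900+9741955019900400=120622574326072500 · T[24,10]:10*9593401297313460+12320068811796900=108254081784931500
[25] T[25,7]:7*31677463851804540+6090236036084530=227832482998716310 · T[25,8]:8*82318282158320505+31677463851804540=690223721118368580 · T[25,9]:9*120622574326072500+82318282158320505=1167921451092973005 · T[25,10]:10*108254081784931500+120622574326072500=1203163392175387500
[26] T[26,8]:8*690223721118368580+227832482998716310=5749622251945664950 · T[26,9]:9*1167921451092973005+690223721118368580=11201516780955125625 · T[26,10]:10*1203163392175387500+1167921451092973005=13199555372846848005
Read S(26,8) = 5749622251945664950, S(26,9) = 11201516780955125625, S(26,10) = 13199555372846848005.

5749622251945664950, 11201516780955125625, 13199555372846848005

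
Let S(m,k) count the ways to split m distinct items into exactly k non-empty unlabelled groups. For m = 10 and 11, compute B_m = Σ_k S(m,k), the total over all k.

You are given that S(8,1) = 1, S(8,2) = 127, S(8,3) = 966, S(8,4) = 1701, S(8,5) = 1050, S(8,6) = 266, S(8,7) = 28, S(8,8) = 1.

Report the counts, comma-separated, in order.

[9] T[9,1]:1*1+0=1 · T[9,2]:2*127+1=255 · T[9,3]:3*966+127=3025 · T[9,4]:4*1701+966=7770 · T[9,5]:5*1050+1701=6951 · T[9,6]:6*266+1050=2646 · T[9,7]:7*28+266=462 · T[9,8]:8*1+28=36 · T[9,9]:9*0+1=1
[10] T[10,1]:1*1+0=1 · T[10,2]:2*255+1=511 · T[10,3]:3*3025+255=9330 · T[10,4]:4*7770+3025=34105 · T[10,5]:5*6951+7770=42525 · T[10,6]:6*2646+6951=22827 · T[10,7]:7*462+2646=5880 · T[10,8]:8*36+462=750 · T[10,9]:9*1+36=45 · T[10,10]:10*0+1=1
[11] T[11,1]:1*1+0=1 · T[11,2]:2*511+1=1023 · T[11,3]:3*9330+511=28501 · T[11,4]:4*34105+9330=145750 · T[11,5]:5*42525+34105=246730 · T[11,6]:6*22827+42525=179487 · T[11,7]:7*5880+22827=63987 · T[11,8]:8*750+5880=11880 · T[11,9]:9*45+750=1155 · T[11,10]:10*1+45=55 · T[11,11]:11*0+1=1
B_10 = ΣS(10,k) = 1+511+9330+34105+42525+22827+5880+750+45+1 = 115975
B_11 = ΣS(11,k) = 1+1023+28501+145750+246730+179487+63987+11880+1155+55+1 = 678570

115975, 678570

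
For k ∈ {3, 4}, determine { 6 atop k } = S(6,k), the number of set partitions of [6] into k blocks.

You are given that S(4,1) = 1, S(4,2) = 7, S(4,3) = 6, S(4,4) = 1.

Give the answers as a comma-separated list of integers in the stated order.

row 5: T[5][2]=2·7+1=15  T[5][3]=3·6+7=25  T[5][4]=4·1+6=10
row 6: T[6][3]=3·25+15=90  T[6][4]=4·10+25=65
Read S(6,3) = 90, S(6,4) = 65.

90, 65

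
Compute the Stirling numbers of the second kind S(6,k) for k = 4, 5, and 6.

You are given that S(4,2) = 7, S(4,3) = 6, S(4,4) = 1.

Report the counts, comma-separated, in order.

65, 15, 1

row 5: T[5][3]=3·6+7=25  T[5][4]=4·1+6=10  T[5][5]=5·0+1=1
row 6: T[6][4]=4·10+25=65  T[6][5]=5·1+10=15  T[6][6]=6·0+1=1
Read S(6,4) = 65, S(6,5) = 15, S(6,6) = 1.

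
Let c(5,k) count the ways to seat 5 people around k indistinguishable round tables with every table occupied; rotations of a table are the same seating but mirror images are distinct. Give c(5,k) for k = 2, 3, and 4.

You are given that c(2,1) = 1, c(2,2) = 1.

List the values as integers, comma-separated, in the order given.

50, 35, 10

@3  (3,1):1·2+0→2, (3,2):1·2+1→3, (3,3):0·2+1→1
@4  (4,1):2·3+0→6, (4,2):3·3+2→11, (4,3):1·3+3→6, (4,4):0·3+1→1
@5  (5,2):11·4+6→50, (5,3):6·4+11→35, (5,4):1·4+6→10
Read c(5,2) = 50, c(5,3) = 35, c(5,4) = 10.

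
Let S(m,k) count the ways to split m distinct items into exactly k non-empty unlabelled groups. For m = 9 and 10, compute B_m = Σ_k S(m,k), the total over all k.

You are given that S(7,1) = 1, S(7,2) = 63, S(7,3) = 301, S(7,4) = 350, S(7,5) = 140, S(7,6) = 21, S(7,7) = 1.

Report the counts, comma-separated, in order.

21147, 115975

r8: T_8,1=1×1+0=1; T_8,2=2×63+1=127; T_8,3=3×301+63=966; T_8,4=4×350+301=1701; T_8,5=5×140+350=1050; T_8,6=6×21+140=266; T_8,7=7×1+21=28; T_8,8=8×0+1=1
r9: T_9,1=1×1+0=1; T_9,2=2×127+1=255; T_9,3=3×966+127=3025; T_9,4=4×1701+966=7770; T_9,5=5×1050+1701=6951; T_9,6=6×266+1050=2646; T_9,7=7×28+266=462; T_9,8=8×1+28=36; T_9,9=9×0+1=1
r10: T_10,1=1×1+0=1; T_10,2=2×255+1=511; T_10,3=3×3025+255=9330; T_10,4=4×7770+3025=34105; T_10,5=5×6951+7770=42525; T_10,6=6×2646+6951=22827; T_10,7=7×462+2646=5880; T_10,8=8×36+462=750; T_10,9=9×1+36=45; T_10,10=10×0+1=1
B_9 = ΣS(9,k) = 1+255+3025+7770+6951+2646+462+36+1 = 21147
B_10 = ΣS(10,k) = 1+511+9330+34105+42525+22827+5880+750+45+1 = 115975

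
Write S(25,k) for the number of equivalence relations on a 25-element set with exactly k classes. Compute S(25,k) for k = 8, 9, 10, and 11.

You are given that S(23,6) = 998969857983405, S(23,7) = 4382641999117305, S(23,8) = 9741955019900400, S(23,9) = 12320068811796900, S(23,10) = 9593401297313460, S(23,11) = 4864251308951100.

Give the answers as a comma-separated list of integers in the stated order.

690223721118368580, 1167921451092973005, 1203163392175387500, 802355904438462660

i=24: T(24,7)=998969857983405+7·4382641999117305=31677463851804540 | T(24,8)=4382641999117305+8·9741955019900400=82318282158320505 | T(24,9)=9741955019900400+9·12320068811796900=120622574326072500 | T(24,10)=12320068811796900+10·9593401297313460=108254081784931500 | T(24,11)=9593401297313460+11·4864251308951100=63100165695775560
i=25: T(25,8)=31677463851804540+8·82318282158320505=690223721118368580 | T(25,9)=82318282158320505+9·120622574326072500=1167921451092973005 | T(25,10)=120622574326072500+10·108254081784931500=1203163392175387500 | T(25,11)=108254081784931500+11·63100165695775560=802355904438462660
Read S(25,8) = 690223721118368580, S(25,9) = 1167921451092973005, S(25,10) = 1203163392175387500, S(25,11) = 802355904438462660.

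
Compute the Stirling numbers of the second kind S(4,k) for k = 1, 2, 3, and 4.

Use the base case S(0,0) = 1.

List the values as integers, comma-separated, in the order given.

1, 7, 6, 1

i=1: T(1,1)=1+1·0=1
i=2: T(2,1)=0+1·1=1 | T(2,2)=1+2·0=1
i=3: T(3,1)=0+1·1=1 | T(3,2)=1+2·1=3 | T(3,3)=1+3·0=1
i=4: T(4,1)=0+1·1=1 | T(4,2)=1+2·3=7 | T(4,3)=3+3·1=6 | T(4,4)=1+4·0=1
Read S(4,1) = 1, S(4,2) = 7, S(4,3) = 6, S(4,4) = 1.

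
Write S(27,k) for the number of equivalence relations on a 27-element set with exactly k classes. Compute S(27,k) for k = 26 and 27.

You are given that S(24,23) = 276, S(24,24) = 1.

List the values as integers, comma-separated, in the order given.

@25  (25,24):1·24+276→300, (25,25):0·25+1→1
@26  (26,25):1·25+300→325, (26,26):0·26+1→1
@27  (27,26):1·26+325→351, (27,27):0·27+1→1
Read S(27,26) = 351, S(27,27) = 1.

351, 1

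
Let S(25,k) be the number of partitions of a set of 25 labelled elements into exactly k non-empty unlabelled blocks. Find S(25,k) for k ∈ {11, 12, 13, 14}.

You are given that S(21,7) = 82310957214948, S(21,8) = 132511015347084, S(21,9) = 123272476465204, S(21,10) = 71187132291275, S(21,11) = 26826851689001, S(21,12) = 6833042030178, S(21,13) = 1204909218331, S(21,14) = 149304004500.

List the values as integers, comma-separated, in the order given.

802355904438462660, 362262620784874680, 114485073343744260, 25958110360896000

@22  (22,8):132511015347084·8+82310957214948→1142399079991620, (22,9):123272476465204·9+132511015347084→1241963303533920, (22,10):71187132291275·10+123272476465204→835143799377954, (22,11):26826851689001·11+71187132291275→366282500870286, (22,12):6833042030178·12+26826851689001→108823356051137, (22,13):1204909218331·13+6833042030178→22496861868481, (22,14):149304004500·14+1204909218331→3295165281331
@23  (23,9):1241963303533920·9+1142399079991620→12320068811796900, (23,10):835143799377954·10+1241963303533920→9593401297313460, (23,11):366282500870286·11+835143799377954→4864251308951100, (23,12):108823356051137·12+366282500870286→1672162773483930, (23,13):22496861868481·13+108823356051137→401282560341390, (23,14):3295165281331·14+22496861868481→68629175807115
@24  (24,10):9593401297313460·10+12320068811796900→108254081784931500, (24,11):4864251308951100·11+9593401297313460→63100165695775560, (24,12):1672162773483930·12+4864251308951100→24930204590758260, (24,13):401282560341390·13+1672162773483930→6888836057922000, (24,14):68629175807115·14+401282560341390→1362091021641000
@25  (25,11):63100165695775560·11+108254081784931500→802355904438462660, (25,12):24930204590758260·12+63100165695775560→362262620784874680, (25,13):6888836057922000·13+24930204590758260→114485073343744260, (25,14):1362091021641000·14+6888836057922000→25958110360896000
Read S(25,11) = 802355904438462660, S(25,12) = 362262620784874680, S(25,13) = 114485073343744260, S(25,14) = 25958110360896000.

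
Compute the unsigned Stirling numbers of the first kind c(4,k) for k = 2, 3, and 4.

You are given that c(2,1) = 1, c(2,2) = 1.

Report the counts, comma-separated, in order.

11, 6, 1

i=3: T(3,1)=0+2·1=2 | T(3,2)=1+2·1=3 | T(3,3)=1+2·0=1
i=4: T(4,2)=2+3·3=11 | T(4,3)=3+3·1=6 | T(4,4)=1+3·0=1
Read c(4,2) = 11, c(4,3) = 6, c(4,4) = 1.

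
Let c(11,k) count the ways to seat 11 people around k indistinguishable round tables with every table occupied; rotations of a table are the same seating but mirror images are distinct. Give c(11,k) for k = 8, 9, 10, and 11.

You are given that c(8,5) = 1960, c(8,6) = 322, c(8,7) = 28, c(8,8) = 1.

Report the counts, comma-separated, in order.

@9  (9,6):322·8+1960→4536, (9,7):28·8+322→546, (9,8):1·8+28→36, (9,9):0·8+1→1
@10  (10,7):546·9+4536→9450, (10,8):36·9+546→870, (10,9):1·9+36→45, (10,10):0·9+1→1
@11  (11,8):870·10+9450→18150, (11,9):45·10+870→1320, (11,10):1·10+45→55, (11,11):0·10+1→1
Read c(11,8) = 18150, c(11,9) = 1320, c(11,10) = 55, c(11,11) = 1.

18150, 1320, 55, 1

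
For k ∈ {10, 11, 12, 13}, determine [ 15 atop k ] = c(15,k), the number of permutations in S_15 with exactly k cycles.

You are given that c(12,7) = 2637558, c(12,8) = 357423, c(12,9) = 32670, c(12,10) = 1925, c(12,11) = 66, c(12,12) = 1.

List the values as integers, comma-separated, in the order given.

[13] T[13,8]:12*357423+2637558=6926634 · T[13,9]:12*32670+357423=749463 · T[13,10]:12*1925+32670=55770 · T[13,11]:12*66+1925=2717 · T[13,12]:12*1+66=78 · T[13,13]:12*0+1=1
[14] T[14,9]:13*749463+6926634=16669653 · T[14,10]:13*55770+749463=1474473 · T[14,11]:13*2717+55770=91091 · T[14,12]:13*78+2717=3731 · T[14,13]:13*1+78=91
[15] T[15,10]:14*1474473+16669653=37312275 · T[15,11]:14*91091+1474473=2749747 · T[15,12]:14*3731+91091=143325 · T[15,13]:14*91+3731=5005
Read c(15,10) = 37312275, c(15,11) = 2749747, c(15,12) = 143325, c(15,13) = 5005.

37312275, 2749747, 143325, 5005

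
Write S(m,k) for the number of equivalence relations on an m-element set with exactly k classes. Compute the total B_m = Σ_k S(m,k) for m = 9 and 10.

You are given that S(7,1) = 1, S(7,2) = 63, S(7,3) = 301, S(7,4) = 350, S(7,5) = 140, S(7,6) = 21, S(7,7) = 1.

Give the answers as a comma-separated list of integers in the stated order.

21147, 115975

r8: T_8,1=1×1+0=1; T_8,2=2×63+1=127; T_8,3=3×301+63=966; T_8,4=4×350+301=1701; T_8,5=5×140+350=1050; T_8,6=6×21+140=266; T_8,7=7×1+21=28; T_8,8=8×0+1=1
r9: T_9,1=1×1+0=1; T_9,2=2×127+1=255; T_9,3=3×966+127=3025; T_9,4=4×1701+966=7770; T_9,5=5×1050+1701=6951; T_9,6=6×266+1050=2646; T_9,7=7×28+266=462; T_9,8=8×1+28=36; T_9,9=9×0+1=1
r10: T_10,1=1×1+0=1; T_10,2=2×255+1=511; T_10,3=3×3025+255=9330; T_10,4=4×7770+3025=34105; T_10,5=5×6951+7770=42525; T_10,6=6×2646+6951=22827; T_10,7=7×462+2646=5880; T_10,8=8×36+462=750; T_10,9=9×1+36=45; T_10,10=10×0+1=1
B_9 = ΣS(9,k) = 1+255+3025+7770+6951+2646+462+36+1 = 21147
B_10 = ΣS(10,k) = 1+511+9330+34105+42525+22827+5880+750+45+1 = 115975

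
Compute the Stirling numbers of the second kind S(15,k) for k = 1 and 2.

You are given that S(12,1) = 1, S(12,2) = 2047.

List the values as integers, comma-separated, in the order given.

@13  (13,1):1·1+0→1, (13,2):2047·2+1→4095
@14  (14,1):1·1+0→1, (14,2):4095·2+1→8191
@15  (15,1):1·1+0→1, (15,2):8191·2+1→16383
Read S(15,1) = 1, S(15,2) = 16383.

1, 16383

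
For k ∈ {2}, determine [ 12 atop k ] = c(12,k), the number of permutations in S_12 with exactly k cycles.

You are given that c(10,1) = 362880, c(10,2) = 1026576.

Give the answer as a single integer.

120543840

i=11: T(11,1)=0+10·362880=3628800 | T(11,2)=362880+10·1026576=10628640
i=12: T(12,2)=3628800+11·10628640=120543840
Read c(12,2) = 120543840.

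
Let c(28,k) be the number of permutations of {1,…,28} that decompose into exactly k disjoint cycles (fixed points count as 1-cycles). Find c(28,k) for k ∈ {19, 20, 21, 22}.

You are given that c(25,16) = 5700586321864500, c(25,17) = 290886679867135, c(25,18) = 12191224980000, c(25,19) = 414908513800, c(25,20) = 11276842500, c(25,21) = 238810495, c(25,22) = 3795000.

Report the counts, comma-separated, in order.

r26: T_26,17=25×290886679867135+5700586321864500=12972753318542875; T_26,18=25×12191224980000+290886679867135=595667304367135; T_26,19=25×414908513800+12191224980000=22563937825000; T_26,20=25×11276842500+414908513800=696829576300; T_26,21=25×238810495+11276842500=17247104875; T_26,22=25×3795000+238810495=333685495
r27: T_27,18=26×595667304367135+12972753318542875=28460103232088385; T_27,19=26×22563937825000+595667304367135=1182329687817135; T_27,20=26×696829576300+22563937825000=40681506808800; T_27,21=26×17247104875+696829576300=1145254303050; T_27,22=26×333685495+17247104875=25922927745
r28: T_28,19=27×1182329687817135+28460103232088385=60383004803151030; T_28,20=27×40681506808800+1182329687817135=2280730371654735; T_28,21=27×1145254303050+40681506808800=71603372991150; T_28,22=27×25922927745+1145254303050=1845173352165
Read c(28,19) = 60383004803151030, c(28,20) = 2280730371654735, c(28,21) = 71603372991150, c(28,22) = 1845173352165.

60383004803151030, 2280730371654735, 71603372991150, 1845173352165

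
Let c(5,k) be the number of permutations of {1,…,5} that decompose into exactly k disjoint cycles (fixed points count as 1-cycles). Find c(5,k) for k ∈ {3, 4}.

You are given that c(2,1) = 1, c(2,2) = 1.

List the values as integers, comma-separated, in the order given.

i=3: T(3,1)=0+2·1=2 | T(3,2)=1+2·1=3 | T(3,3)=1+2·0=1
i=4: T(4,2)=2+3·3=11 | T(4,3)=3+3·1=6 | T(4,4)=1+3·0=1
i=5: T(5,3)=11+4·6=35 | T(5,4)=6+4·1=10
Read c(5,3) = 35, c(5,4) = 10.

35, 10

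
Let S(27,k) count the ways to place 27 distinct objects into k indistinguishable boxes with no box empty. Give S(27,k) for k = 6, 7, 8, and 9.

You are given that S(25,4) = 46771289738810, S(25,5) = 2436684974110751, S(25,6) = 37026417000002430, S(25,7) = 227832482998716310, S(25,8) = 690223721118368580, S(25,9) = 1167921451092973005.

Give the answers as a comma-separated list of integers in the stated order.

@26  (26,5):2436684974110751·5+46771289738810→12230196160292565, (26,6):37026417000002430·6+2436684974110751→224595186974125331, (26,7):227832482998716310·7+37026417000002430→1631853797991016600, (26,8):690223721118368580·8+227832482998716310→5749622251945664950, (26,9):1167921451092973005·9+690223721118368580→11201516780955125625
@27  (27,6):224595186974125331·6+12230196160292565→1359801318005044551, (27,7):1631853797991016600·7+224595186974125331→11647571772911241531, (27,8):5749622251945664950·8+1631853797991016600→47628831813556336200, (27,9):11201516780955125625·9+5749622251945664950→106563273280541795575
Read S(27,6) = 1359801318005044551, S(27,7) = 11647571772911241531, S(27,8) = 47628831813556336200, S(27,9) = 106563273280541795575.

1359801318005044551, 11647571772911241531, 47628831813556336200, 106563273280541795575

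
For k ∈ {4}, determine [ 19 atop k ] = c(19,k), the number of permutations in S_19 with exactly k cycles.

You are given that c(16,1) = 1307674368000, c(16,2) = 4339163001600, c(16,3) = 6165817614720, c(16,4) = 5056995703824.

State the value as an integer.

30321254007719424

i=17: T(17,2)=1307674368000+16·4339163001600=70734282393600 | T(17,3)=4339163001600+16·6165817614720=102992244837120 | T(17,4)=6165817614720+16·5056995703824=87077748875904
i=18: T(18,3)=70734282393600+17·102992244837120=1821602444624640 | T(18,4)=102992244837120+17·87077748875904=1583313975727488
i=19: T(19,4)=1821602444624640+18·1583313975727488=30321254007719424
Read c(19,4) = 30321254007719424.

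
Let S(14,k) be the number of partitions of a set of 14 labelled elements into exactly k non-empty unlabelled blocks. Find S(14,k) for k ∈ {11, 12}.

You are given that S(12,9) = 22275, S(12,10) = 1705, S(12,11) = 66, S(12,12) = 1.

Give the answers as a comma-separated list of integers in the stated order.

row 13: T[13][10]=10·1705+22275=39325  T[13][11]=11·66+1705=2431  T[13][12]=12·1+66=78
row 14: T[14][11]=11·2431+39325=66066  T[14][12]=12·78+2431=3367
Read S(14,11) = 66066, S(14,12) = 3367.

66066, 3367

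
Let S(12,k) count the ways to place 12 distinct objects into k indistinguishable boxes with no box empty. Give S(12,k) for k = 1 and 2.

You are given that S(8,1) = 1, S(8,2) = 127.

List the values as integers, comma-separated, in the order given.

i=9: T(9,1)=0+1·1=1 | T(9,2)=1+2·127=255
i=10: T(10,1)=0+1·1=1 | T(10,2)=1+2·255=511
i=11: T(11,1)=0+1·1=1 | T(11,2)=1+2·511=1023
i=12: T(12,1)=0+1·1=1 | T(12,2)=1+2·1023=2047
Read S(12,1) = 1, S(12,2) = 2047.

1, 2047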